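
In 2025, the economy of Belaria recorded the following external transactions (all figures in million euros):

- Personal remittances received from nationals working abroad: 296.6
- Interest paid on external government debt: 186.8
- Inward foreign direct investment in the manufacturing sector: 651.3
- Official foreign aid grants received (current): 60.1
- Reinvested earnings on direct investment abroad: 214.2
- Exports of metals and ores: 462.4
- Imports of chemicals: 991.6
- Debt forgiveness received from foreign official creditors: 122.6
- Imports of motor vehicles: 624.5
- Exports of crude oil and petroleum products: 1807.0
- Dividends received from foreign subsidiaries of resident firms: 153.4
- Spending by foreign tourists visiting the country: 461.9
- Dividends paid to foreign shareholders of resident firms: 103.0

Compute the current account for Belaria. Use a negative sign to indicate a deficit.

Goods: -624.5 + 462.4 - 991.6 + 1807.0 = 653.3
Services: 461.9
Primary income: -186.8 + 214.2 - 103.0 + 153.4 = 77.8
Secondary income: 296.6 + 60.1 = 356.7
Current account = 653.3 + 461.9 + 77.8 + 356.7 = 1549.7
(Excluded from the current account — financial account: inward foreign direct investment in the manufacturing sector 651.3; capital account: debt forgiveness received from foreign official creditors 122.6.)

1549.7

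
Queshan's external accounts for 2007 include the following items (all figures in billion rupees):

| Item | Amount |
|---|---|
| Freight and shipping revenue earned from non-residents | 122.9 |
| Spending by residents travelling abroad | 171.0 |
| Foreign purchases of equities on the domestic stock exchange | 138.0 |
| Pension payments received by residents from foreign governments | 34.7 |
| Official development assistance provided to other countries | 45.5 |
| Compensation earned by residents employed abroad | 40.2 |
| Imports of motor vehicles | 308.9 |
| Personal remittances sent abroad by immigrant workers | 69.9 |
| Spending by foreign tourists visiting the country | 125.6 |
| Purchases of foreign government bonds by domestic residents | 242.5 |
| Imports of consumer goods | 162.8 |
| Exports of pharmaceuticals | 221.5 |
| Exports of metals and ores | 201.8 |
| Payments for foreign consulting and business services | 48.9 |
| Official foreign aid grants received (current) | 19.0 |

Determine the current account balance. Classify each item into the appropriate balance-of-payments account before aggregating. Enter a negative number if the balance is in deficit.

-41.3

Goods: 221.5 - 308.9 - 162.8 + 201.8 = -48.4
Services: 122.9 - 48.9 + 125.6 - 171.0 = 28.6
Primary income: 40.2
Secondary income: 34.7 + 19.0 - 69.9 - 45.5 = -61.7
Current account = (-48.4) + 28.6 + 40.2 + (-61.7) = -41.3
(Excluded from the current account — financial account: foreign purchases of equities on the domestic stock exchange 138.0, purchases of foreign government bonds by domestic residents 242.5.)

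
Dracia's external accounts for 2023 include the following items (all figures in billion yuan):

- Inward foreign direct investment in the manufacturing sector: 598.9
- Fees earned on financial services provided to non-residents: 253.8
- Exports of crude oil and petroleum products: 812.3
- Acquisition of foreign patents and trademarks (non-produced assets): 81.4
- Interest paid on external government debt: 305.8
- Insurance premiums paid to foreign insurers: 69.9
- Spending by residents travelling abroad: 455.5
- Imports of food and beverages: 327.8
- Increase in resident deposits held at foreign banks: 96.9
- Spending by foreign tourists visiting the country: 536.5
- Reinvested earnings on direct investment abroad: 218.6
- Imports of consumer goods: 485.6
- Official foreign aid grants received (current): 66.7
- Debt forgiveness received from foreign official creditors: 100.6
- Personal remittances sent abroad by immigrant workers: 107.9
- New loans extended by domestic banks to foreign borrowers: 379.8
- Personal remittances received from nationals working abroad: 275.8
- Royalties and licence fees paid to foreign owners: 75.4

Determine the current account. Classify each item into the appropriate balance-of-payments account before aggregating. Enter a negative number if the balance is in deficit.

Goods: -327.8 - 485.6 + 812.3 = -1.1
Services: 536.5 - 75.4 - 455.5 + 253.8 - 69.9 = 189.5
Primary income: -305.8 + 218.6 = -87.2
Secondary income: 275.8 - 107.9 + 66.7 = 234.6
Current account = (-1.1) + 189.5 + (-87.2) + 234.6 = 335.8
(Excluded from the current account — financial account: inward foreign direct investment in the manufacturing sector 598.9, increase in resident deposits held at foreign banks 96.9, new loans extended by domestic banks to foreign borrowers 379.8; capital account: acquisition of foreign patents and trademarks (non-produced assets) 81.4, debt forgiveness received from foreign official creditors 100.6.)

335.8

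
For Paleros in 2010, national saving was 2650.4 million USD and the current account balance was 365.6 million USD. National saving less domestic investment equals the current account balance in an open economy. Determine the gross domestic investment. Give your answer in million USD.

2284.8

S - I = CA (net lending to the rest of the world).
I = S - CA = 2650.4 - 365.6 = 2284.8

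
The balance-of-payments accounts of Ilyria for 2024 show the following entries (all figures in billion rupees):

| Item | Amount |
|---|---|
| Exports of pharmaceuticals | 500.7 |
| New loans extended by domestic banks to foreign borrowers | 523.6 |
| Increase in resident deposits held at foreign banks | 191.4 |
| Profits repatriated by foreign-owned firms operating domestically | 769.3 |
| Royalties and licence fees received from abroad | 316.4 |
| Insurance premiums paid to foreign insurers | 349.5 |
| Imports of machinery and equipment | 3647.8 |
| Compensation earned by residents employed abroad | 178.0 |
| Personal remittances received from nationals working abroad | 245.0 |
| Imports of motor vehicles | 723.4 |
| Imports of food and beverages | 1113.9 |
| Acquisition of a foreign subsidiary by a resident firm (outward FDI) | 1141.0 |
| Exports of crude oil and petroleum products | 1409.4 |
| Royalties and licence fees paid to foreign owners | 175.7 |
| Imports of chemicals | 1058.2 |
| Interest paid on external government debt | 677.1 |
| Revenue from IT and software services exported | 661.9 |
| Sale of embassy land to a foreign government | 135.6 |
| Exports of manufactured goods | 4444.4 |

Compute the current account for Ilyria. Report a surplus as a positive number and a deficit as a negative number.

-759.1

Goods: 4444.4 - 723.4 - 1058.2 + 500.7 - 3647.8 + 1409.4 - 1113.9 = -188.8
Services: -349.5 - 175.7 + 316.4 + 661.9 = 453.1
Primary income: 178.0 - 769.3 - 677.1 = -1268.4
Secondary income: 245.0
Current account = (-188.8) + 453.1 + (-1268.4) + 245.0 = -759.1
(Excluded from the current account — financial account: new loans extended by domestic banks to foreign borrowers 523.6, increase in resident deposits held at foreign banks 191.4, acquisition of a foreign subsidiary by a resident firm (outward FDI) 1141.0; capital account: sale of embassy land to a foreign government 135.6.)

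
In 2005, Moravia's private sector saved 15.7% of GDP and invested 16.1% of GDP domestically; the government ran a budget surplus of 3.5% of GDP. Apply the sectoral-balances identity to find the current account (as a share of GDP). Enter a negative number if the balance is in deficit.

By the sectoral-balances identity, CA = (S_private - I) + (T - G).
Private balance = 15.7 - 16.1 = -0.4
Government balance (T - G) = 3.5
CA = -0.4 + 3.5 = 3.1

3.1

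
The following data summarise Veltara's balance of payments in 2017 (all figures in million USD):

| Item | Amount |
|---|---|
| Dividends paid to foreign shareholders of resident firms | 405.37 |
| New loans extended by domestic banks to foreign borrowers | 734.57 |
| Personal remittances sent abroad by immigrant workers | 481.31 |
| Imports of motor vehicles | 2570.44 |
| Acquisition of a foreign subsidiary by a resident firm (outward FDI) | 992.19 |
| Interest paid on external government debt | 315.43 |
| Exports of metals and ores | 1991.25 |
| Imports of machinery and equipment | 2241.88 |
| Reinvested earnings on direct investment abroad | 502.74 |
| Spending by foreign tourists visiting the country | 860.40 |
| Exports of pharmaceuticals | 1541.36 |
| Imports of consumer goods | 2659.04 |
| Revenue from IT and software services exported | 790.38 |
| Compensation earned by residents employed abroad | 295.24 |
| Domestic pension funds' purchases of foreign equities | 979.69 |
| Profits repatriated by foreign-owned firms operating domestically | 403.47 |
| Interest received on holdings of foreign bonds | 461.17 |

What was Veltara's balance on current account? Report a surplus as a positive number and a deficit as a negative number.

Goods: 1991.25 - 2570.44 - 2241.88 + 1541.36 - 2659.04 = -3938.75
Services: 860.40 + 790.38 = 1650.78
Primary income: 461.17 - 403.47 + 502.74 + 295.24 - 405.37 - 315.43 = 134.88
Secondary income: -481.31
Current account = (-3938.75) + 1650.78 + 134.88 + (-481.31) = -2634.40
(Excluded from the current account — financial account: new loans extended by domestic banks to foreign borrowers 734.57, acquisition of a foreign subsidiary by a resident firm (outward FDI) 992.19, domestic pension funds' purchases of foreign equities 979.69.)

-2634.40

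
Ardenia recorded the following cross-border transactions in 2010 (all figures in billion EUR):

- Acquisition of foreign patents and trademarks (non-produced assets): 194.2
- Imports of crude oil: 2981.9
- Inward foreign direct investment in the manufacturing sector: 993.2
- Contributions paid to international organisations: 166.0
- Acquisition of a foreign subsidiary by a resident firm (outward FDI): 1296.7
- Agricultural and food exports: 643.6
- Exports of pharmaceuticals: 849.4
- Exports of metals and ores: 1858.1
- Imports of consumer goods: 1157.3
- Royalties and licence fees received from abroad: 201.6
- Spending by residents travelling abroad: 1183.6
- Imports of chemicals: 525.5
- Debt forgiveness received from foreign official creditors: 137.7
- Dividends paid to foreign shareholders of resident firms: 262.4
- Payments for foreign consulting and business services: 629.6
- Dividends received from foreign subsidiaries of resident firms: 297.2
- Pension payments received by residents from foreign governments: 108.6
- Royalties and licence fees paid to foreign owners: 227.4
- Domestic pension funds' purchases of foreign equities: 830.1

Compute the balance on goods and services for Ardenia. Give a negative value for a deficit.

Goods: 643.6 + 1858.1 - 2981.9 - 525.5 - 1157.3 + 849.4 = -1313.6
Services: -1183.6 - 629.6 - 227.4 + 201.6 = -1839.0
Trade balance = -1313.6 + (-1839.0) = -3152.6
(Excluded from the trade balance — capital account: acquisition of foreign patents and trademarks (non-produced assets) 194.2, debt forgiveness received from foreign official creditors 137.7; financial account: inward foreign direct investment in the manufacturing sector 993.2, acquisition of a foreign subsidiary by a resident firm (outward FDI) 1296.7, domestic pension funds' purchases of foreign equities 830.1; secondary income: contributions paid to international organisations 166.0, pension payments received by residents from foreign governments 108.6; primary income: dividends paid to foreign shareholders of resident firms 262.4, dividends received from foreign subsidiaries of resident firms 297.2.)

-3152.6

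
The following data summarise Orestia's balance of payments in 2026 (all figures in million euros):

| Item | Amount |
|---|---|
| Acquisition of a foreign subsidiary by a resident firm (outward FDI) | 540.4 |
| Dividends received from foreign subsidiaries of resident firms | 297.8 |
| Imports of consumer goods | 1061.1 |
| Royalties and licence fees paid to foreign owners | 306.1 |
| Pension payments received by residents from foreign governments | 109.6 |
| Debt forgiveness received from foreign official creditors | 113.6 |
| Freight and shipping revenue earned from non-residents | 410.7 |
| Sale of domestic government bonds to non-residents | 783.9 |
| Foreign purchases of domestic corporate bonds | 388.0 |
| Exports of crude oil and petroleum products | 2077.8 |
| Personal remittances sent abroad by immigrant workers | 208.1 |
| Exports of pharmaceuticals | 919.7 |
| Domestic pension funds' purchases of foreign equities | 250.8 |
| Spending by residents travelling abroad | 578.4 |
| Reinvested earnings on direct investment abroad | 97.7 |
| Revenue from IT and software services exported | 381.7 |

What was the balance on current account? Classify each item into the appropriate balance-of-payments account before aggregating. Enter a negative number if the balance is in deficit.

2141.3

Goods: -1061.1 + 919.7 + 2077.8 = 1936.4
Services: -578.4 + 381.7 + 410.7 - 306.1 = -92.1
Primary income: 297.8 + 97.7 = 395.5
Secondary income: -208.1 + 109.6 = -98.5
Current account = 1936.4 + (-92.1) + 395.5 + (-98.5) = 2141.3
(Excluded from the current account — financial account: acquisition of a foreign subsidiary by a resident firm (outward FDI) 540.4, sale of domestic government bonds to non-residents 783.9, foreign purchases of domestic corporate bonds 388.0, domestic pension funds' purchases of foreign equities 250.8; capital account: debt forgiveness received from foreign official creditors 113.6.)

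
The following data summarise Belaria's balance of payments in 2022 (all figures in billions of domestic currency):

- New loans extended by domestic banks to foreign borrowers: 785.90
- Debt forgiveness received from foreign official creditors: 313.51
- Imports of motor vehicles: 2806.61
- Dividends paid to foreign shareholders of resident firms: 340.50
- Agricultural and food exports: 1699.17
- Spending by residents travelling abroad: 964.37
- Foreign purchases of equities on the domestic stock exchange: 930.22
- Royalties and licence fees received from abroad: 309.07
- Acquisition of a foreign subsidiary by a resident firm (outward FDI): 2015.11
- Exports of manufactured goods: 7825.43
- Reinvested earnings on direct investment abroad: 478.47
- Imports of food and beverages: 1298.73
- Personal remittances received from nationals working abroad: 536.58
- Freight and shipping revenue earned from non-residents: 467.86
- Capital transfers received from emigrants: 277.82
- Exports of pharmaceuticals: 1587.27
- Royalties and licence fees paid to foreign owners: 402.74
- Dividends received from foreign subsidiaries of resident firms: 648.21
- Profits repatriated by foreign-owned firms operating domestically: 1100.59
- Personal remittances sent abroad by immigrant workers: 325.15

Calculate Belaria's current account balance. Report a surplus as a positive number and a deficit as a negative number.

Goods: -1298.73 - 2806.61 + 1587.27 + 7825.43 + 1699.17 = 7006.53
Services: -964.37 - 402.74 + 467.86 + 309.07 = -590.18
Primary income: 478.47 + 648.21 - 1100.59 - 340.50 = -314.41
Secondary income: -325.15 + 536.58 = 211.43
Current account = 7006.53 + (-590.18) + (-314.41) + 211.43 = 6313.37
(Excluded from the current account — financial account: new loans extended by domestic banks to foreign borrowers 785.90, foreign purchases of equities on the domestic stock exchange 930.22, acquisition of a foreign subsidiary by a resident firm (outward FDI) 2015.11; capital account: debt forgiveness received from foreign official creditors 313.51, capital transfers received from emigrants 277.82.)

6313.37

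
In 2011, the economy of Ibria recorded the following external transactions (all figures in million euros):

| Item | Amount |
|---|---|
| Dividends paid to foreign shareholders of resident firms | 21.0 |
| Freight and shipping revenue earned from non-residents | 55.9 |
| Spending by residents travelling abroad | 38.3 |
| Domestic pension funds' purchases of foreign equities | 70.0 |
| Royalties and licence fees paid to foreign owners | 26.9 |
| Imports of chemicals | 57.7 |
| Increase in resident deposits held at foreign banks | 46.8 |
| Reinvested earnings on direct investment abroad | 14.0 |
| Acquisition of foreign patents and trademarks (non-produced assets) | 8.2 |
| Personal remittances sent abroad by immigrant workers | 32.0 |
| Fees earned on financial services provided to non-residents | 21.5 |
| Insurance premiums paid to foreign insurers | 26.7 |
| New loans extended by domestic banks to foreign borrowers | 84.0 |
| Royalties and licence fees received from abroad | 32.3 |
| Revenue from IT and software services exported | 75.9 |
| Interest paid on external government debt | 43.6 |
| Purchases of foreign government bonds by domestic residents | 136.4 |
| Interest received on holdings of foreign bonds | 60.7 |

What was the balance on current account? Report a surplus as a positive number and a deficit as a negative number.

Goods: -57.7
Services: 55.9 - 38.3 - 26.7 + 32.3 - 26.9 + 21.5 + 75.9 = 93.7
Primary income: -43.6 + 14.0 + 60.7 - 21.0 = 10.1
Secondary income: -32.0
Current account = (-57.7) + 93.7 + 10.1 + (-32.0) = 14.1
(Excluded from the current account — financial account: domestic pension funds' purchases of foreign equities 70.0, increase in resident deposits held at foreign banks 46.8, new loans extended by domestic banks to foreign borrowers 84.0, purchases of foreign government bonds by domestic residents 136.4; capital account: acquisition of foreign patents and trademarks (non-produced assets) 8.2.)

14.1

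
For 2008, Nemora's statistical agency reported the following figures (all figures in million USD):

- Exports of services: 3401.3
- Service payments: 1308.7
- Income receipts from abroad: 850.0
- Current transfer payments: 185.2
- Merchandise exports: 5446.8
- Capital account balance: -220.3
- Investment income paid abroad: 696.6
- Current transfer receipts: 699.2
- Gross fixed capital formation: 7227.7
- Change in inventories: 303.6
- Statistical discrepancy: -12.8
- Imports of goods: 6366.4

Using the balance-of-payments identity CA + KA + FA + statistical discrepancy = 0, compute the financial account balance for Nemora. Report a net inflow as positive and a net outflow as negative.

-1607.3

Goods balance = 5446.8 - 6366.4 = -919.6
Services balance = 3401.3 - 1308.7 = 2092.6
Trade balance (goods + services) = -919.6 + 2092.6 = 1173.0
Net primary income = 850.0 - 696.6 = 153.4
Net secondary income = 699.2 - 185.2 = 514.0
Current account = 1173.0 + 153.4 + 514.0 = 1840.4
Financial account = -(1840.4 + (-220.3) + (-12.8)) = -1607.3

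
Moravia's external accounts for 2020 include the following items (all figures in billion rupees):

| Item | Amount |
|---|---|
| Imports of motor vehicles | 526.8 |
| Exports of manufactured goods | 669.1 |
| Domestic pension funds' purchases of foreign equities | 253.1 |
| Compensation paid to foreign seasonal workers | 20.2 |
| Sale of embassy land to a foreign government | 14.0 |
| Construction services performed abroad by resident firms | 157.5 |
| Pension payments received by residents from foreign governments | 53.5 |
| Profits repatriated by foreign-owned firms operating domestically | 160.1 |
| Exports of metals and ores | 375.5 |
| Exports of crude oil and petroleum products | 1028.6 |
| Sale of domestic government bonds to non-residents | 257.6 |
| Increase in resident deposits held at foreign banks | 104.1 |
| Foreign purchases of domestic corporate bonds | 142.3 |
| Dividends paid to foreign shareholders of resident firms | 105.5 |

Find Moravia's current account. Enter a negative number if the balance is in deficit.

Goods: 375.5 + 1028.6 - 526.8 + 669.1 = 1546.4
Services: 157.5
Primary income: -105.5 - 20.2 - 160.1 = -285.8
Secondary income: 53.5
Current account = 1546.4 + 157.5 + (-285.8) + 53.5 = 1471.6
(Excluded from the current account — financial account: domestic pension funds' purchases of foreign equities 253.1, sale of domestic government bonds to non-residents 257.6, increase in resident deposits held at foreign banks 104.1, foreign purchases of domestic corporate bonds 142.3; capital account: sale of embassy land to a foreign government 14.0.)

1471.6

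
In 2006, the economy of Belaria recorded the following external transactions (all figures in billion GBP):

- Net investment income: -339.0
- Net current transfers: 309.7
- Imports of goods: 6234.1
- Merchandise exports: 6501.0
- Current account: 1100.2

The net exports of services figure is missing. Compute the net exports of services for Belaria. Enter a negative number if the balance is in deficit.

Current account = goods balance + services balance + net primary income + net secondary income
Sum of the known components = 237.6
Net exports of services = CA - (known components) = 1100.2 - 237.6 = 862.6

862.6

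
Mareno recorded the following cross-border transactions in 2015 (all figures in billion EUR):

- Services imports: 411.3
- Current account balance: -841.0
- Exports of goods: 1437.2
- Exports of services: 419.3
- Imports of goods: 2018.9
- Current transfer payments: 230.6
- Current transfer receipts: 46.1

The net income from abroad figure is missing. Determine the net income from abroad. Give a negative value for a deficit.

-82.8

Current account = goods balance + services balance + net primary income + net secondary income
Sum of the known components = -758.2
Net income from abroad = CA - (known components) = -841.0 - (-758.2) = -82.8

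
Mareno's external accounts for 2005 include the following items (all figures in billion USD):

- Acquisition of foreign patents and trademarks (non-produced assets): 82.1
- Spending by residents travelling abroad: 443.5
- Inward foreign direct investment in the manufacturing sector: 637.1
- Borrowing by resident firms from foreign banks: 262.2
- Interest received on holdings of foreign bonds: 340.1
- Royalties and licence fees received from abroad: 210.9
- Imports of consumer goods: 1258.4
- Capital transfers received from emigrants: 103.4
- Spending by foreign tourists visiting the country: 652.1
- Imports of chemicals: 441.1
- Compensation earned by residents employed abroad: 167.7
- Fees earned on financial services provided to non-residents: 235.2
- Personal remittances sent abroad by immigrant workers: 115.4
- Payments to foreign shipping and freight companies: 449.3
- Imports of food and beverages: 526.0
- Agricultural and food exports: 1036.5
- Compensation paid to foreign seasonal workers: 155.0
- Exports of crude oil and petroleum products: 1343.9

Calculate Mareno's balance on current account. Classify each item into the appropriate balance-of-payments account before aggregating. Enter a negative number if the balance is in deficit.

Goods: -1258.4 - 441.1 + 1036.5 + 1343.9 - 526.0 = 154.9
Services: 652.1 + 210.9 + 235.2 - 443.5 - 449.3 = 205.4
Primary income: 167.7 - 155.0 + 340.1 = 352.8
Secondary income: -115.4
Current account = 154.9 + 205.4 + 352.8 + (-115.4) = 597.7
(Excluded from the current account — capital account: acquisition of foreign patents and trademarks (non-produced assets) 82.1, capital transfers received from emigrants 103.4; financial account: inward foreign direct investment in the manufacturing sector 637.1, borrowing by resident firms from foreign banks 262.2.)

597.7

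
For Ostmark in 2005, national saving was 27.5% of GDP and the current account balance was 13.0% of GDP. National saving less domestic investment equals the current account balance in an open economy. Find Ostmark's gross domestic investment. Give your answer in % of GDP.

14.5

I = S - CA = 27.5 - 13.0 = 14.5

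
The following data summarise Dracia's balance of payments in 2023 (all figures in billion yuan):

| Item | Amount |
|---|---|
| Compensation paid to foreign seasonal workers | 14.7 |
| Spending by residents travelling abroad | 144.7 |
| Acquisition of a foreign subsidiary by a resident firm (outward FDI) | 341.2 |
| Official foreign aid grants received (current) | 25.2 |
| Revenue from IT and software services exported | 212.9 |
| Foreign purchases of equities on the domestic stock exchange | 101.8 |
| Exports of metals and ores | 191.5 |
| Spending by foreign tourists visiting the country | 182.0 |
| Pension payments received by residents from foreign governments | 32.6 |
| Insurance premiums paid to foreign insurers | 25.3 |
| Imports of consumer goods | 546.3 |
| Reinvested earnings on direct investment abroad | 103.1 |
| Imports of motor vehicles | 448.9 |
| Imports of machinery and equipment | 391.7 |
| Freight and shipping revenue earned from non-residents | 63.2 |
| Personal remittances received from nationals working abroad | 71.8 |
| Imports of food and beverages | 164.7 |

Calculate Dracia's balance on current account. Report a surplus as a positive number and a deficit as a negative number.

-854.0

Goods: -391.7 - 448.9 - 164.7 + 191.5 - 546.3 = -1360.1
Services: -25.3 + 182.0 + 212.9 - 144.7 + 63.2 = 288.1
Primary income: -14.7 + 103.1 = 88.4
Secondary income: 32.6 + 25.2 + 71.8 = 129.6
Current account = (-1360.1) + 288.1 + 88.4 + 129.6 = -854.0
(Excluded from the current account — financial account: acquisition of a foreign subsidiary by a resident firm (outward FDI) 341.2, foreign purchases of equities on the domestic stock exchange 101.8.)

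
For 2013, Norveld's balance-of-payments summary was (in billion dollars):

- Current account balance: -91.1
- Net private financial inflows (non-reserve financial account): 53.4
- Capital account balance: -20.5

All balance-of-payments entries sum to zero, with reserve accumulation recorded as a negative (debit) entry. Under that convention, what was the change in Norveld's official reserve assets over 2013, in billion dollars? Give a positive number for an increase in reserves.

-58.2

Official reserve transactions balance = -((-91.1) + (-20.5) + 53.4) = 58.2
An accumulation of reserves is recorded as a debit (negative entry), so the change in the stock of reserves is the negative of that balance.
Change in official reserves = -(58.2) = -58.2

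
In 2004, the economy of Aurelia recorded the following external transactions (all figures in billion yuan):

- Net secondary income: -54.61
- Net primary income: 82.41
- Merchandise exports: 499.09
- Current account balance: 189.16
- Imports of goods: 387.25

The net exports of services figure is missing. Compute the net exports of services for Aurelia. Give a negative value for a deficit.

49.52

Current account = goods balance + services balance + net primary income + net secondary income
Sum of the known components = 139.64
Net exports of services = CA - (known components) = 189.16 - 139.64 = 49.52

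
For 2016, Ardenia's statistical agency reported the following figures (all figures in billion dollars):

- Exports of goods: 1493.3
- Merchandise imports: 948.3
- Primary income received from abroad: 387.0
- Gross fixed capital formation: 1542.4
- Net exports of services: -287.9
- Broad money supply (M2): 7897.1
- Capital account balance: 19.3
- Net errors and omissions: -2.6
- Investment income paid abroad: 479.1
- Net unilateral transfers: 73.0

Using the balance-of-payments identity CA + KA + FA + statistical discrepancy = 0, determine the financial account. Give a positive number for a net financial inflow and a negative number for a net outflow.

-254.7

Goods balance = 1493.3 - 948.3 = 545.0
Services balance = -287.9
Trade balance (goods + services) = 545.0 + (-287.9) = 257.1
Net primary income = 387.0 - 479.1 = -92.1
Net secondary income = 73.0
Current account = 257.1 + (-92.1) + 73.0 = 238.0
Financial account = -(238.0 + 19.3 + (-2.6)) = -254.7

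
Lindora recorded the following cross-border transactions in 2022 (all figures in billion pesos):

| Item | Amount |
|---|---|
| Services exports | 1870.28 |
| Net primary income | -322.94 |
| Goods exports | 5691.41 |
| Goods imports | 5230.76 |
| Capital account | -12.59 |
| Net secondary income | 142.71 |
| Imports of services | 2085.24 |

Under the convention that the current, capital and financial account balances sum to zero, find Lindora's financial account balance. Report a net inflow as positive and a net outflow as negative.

Goods balance = 5691.41 - 5230.76 = 460.65
Services balance = 1870.28 - 2085.24 = -214.96
Trade balance (goods + services) = 460.65 + (-214.96) = 245.69
Net primary income = -322.94
Net secondary income = 142.71
Current account = 245.69 + (-322.94) + 142.71 = 65.46
Financial account = -(65.46 + (-12.59)) = -52.87

-52.87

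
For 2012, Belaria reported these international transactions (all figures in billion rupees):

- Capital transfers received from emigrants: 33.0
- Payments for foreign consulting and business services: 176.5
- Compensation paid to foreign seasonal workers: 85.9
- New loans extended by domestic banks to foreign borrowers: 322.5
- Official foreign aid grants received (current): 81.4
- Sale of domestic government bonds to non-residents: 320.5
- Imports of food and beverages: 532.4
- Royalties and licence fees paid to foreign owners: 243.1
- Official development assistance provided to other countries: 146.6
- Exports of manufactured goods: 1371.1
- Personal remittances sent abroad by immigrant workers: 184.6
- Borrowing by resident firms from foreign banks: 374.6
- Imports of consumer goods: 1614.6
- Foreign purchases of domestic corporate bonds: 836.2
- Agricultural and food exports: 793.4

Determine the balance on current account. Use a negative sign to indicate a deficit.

Goods: 1371.1 - 532.4 + 793.4 - 1614.6 = 17.5
Services: -243.1 - 176.5 = -419.6
Primary income: -85.9
Secondary income: -146.6 - 184.6 + 81.4 = -249.8
Current account = 17.5 + (-419.6) + (-85.9) + (-249.8) = -737.8
(Excluded from the current account — capital account: capital transfers received from emigrants 33.0; financial account: new loans extended by domestic banks to foreign borrowers 322.5, sale of domestic government bonds to non-residents 320.5, borrowing by resident firms from foreign banks 374.6, foreign purchases of domestic corporate bonds 836.2.)

-737.8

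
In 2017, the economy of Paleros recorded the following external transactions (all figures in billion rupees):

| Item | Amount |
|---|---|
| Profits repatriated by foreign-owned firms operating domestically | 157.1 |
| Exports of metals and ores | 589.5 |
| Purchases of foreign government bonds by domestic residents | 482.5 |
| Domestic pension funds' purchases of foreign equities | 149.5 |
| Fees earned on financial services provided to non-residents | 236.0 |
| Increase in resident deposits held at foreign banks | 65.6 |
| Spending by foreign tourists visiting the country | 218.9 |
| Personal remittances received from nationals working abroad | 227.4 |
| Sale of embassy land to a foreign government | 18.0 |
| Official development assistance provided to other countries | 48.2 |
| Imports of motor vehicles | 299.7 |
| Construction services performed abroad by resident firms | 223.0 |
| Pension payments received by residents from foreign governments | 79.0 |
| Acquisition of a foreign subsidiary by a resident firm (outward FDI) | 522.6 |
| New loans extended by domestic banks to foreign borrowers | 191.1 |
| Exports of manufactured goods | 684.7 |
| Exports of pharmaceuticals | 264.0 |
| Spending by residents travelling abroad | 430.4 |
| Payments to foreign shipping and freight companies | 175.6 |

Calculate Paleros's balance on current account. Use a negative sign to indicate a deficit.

1411.5

Goods: 684.7 + 589.5 - 299.7 + 264.0 = 1238.5
Services: 223.0 - 175.6 - 430.4 + 236.0 + 218.9 = 71.9
Primary income: -157.1
Secondary income: 79.0 + 227.4 - 48.2 = 258.2
Current account = 1238.5 + 71.9 + (-157.1) + 258.2 = 1411.5
(Excluded from the current account — financial account: purchases of foreign government bonds by domestic residents 482.5, domestic pension funds' purchases of foreign equities 149.5, increase in resident deposits held at foreign banks 65.6, acquisition of a foreign subsidiary by a resident firm (outward FDI) 522.6, new loans extended by domestic banks to foreign borrowers 191.1; capital account: sale of embassy land to a foreign government 18.0.)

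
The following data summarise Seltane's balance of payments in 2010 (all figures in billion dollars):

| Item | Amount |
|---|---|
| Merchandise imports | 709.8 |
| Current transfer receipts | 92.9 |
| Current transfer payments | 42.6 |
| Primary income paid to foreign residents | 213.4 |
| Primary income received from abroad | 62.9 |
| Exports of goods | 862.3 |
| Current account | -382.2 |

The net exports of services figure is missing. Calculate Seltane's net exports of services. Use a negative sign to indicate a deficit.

Current account = goods balance + services balance + net primary income + net secondary income
Sum of the known components = 52.3
Net exports of services = CA - (known components) = -382.2 - 52.3 = -434.5

-434.5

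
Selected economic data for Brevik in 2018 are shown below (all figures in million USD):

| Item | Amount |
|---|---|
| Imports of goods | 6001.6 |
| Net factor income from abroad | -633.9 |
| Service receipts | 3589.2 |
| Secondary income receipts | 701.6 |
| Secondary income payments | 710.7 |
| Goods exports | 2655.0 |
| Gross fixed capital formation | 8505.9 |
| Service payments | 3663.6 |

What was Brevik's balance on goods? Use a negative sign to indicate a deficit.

-3346.6

Goods balance = 2655.0 - 6001.6 = -3346.6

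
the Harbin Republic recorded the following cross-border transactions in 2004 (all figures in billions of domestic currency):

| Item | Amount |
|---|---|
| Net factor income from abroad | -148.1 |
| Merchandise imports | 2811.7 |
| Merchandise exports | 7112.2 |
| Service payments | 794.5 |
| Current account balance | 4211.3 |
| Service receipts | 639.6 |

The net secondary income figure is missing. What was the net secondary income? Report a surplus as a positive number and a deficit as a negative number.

213.8

Current account = goods balance + services balance + net primary income + net secondary income
Sum of the known components = 3997.5
Net secondary income = CA - (known components) = 4211.3 - 3997.5 = 213.8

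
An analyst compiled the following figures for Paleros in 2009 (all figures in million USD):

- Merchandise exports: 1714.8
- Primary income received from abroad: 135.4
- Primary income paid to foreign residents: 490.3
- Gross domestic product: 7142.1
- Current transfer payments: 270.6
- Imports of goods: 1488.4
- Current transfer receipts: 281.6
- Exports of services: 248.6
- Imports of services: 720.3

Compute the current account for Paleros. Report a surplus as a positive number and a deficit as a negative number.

-589.2

Goods balance = 1714.8 - 1488.4 = 226.4
Services balance = 248.6 - 720.3 = -471.7
Trade balance (goods + services) = 226.4 + (-471.7) = -245.3
Net primary income = 135.4 - 490.3 = -354.9
Net secondary income = 281.6 - 270.6 = 11.0
Current account = -245.3 + (-354.9) + 11.0 = -589.2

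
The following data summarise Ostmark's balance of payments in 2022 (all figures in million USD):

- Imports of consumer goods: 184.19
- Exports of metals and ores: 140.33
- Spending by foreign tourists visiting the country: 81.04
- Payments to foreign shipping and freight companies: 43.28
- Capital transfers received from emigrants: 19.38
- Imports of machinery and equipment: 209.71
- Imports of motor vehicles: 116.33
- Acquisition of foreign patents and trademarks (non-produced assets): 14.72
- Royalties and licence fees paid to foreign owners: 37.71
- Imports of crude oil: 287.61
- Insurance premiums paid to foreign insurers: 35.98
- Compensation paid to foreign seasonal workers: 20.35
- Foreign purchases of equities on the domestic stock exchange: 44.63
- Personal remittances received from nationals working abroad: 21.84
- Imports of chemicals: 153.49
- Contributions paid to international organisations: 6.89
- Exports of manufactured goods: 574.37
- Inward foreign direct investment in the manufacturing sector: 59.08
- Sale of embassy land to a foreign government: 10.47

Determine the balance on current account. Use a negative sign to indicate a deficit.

-277.96

Goods: 574.37 - 184.19 - 287.61 - 209.71 - 116.33 - 153.49 + 140.33 = -236.63
Services: -35.98 - 37.71 - 43.28 + 81.04 = -35.93
Primary income: -20.35
Secondary income: 21.84 - 6.89 = 14.95
Current account = (-236.63) + (-35.93) + (-20.35) + 14.95 = -277.96
(Excluded from the current account — capital account: capital transfers received from emigrants 19.38, acquisition of foreign patents and trademarks (non-produced assets) 14.72, sale of embassy land to a foreign government 10.47; financial account: foreign purchases of equities on the domestic stock exchange 44.63, inward foreign direct investment in the manufacturing sector 59.08.)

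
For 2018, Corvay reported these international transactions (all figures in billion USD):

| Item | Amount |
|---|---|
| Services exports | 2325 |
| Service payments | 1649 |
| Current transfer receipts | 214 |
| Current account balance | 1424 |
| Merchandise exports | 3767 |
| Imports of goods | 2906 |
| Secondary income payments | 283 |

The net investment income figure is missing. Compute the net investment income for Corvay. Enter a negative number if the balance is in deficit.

-44

Current account = goods balance + services balance + net primary income + net secondary income
Sum of the known components = 1468
Net investment income = CA - (known components) = 1424 - 1468 = -44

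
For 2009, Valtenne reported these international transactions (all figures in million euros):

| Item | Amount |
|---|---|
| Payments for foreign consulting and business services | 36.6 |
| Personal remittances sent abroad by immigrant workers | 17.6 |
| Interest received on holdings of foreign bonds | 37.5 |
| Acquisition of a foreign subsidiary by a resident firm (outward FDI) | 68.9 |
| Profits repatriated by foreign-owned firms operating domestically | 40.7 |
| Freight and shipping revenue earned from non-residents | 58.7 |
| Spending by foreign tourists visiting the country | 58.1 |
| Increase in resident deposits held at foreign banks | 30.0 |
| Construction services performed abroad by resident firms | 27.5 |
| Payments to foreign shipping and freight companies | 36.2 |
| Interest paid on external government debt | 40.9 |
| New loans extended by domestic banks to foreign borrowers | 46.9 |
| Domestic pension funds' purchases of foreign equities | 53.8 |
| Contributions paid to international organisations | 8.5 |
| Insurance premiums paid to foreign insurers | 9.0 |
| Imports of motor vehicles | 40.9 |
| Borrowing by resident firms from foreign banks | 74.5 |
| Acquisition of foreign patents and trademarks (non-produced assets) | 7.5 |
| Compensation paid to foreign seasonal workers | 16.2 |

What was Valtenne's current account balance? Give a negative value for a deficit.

-64.8

Goods: -40.9
Services: 27.5 - 9.0 - 36.6 + 58.1 - 36.2 + 58.7 = 62.5
Primary income: -40.9 - 16.2 - 40.7 + 37.5 = -60.3
Secondary income: -8.5 - 17.6 = -26.1
Current account = (-40.9) + 62.5 + (-60.3) + (-26.1) = -64.8
(Excluded from the current account — financial account: acquisition of a foreign subsidiary by a resident firm (outward FDI) 68.9, increase in resident deposits held at foreign banks 30.0, new loans extended by domestic banks to foreign borrowers 46.9, domestic pension funds' purchases of foreign equities 53.8, borrowing by resident firms from foreign banks 74.5; capital account: acquisition of foreign patents and trademarks (non-produced assets) 7.5.)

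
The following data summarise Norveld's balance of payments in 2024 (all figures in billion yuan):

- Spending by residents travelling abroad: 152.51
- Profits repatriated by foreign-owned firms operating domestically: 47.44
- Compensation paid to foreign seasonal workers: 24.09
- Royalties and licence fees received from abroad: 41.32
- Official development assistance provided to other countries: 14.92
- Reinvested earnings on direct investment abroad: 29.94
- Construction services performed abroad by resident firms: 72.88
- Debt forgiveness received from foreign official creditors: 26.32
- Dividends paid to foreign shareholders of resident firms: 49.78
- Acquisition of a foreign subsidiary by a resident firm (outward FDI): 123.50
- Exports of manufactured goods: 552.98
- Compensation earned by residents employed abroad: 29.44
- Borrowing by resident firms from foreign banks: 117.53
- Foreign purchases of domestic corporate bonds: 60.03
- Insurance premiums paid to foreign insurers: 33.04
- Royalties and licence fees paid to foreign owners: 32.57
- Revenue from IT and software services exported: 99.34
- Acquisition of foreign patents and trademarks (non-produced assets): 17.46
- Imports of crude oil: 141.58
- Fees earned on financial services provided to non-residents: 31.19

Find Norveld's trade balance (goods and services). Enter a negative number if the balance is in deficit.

Goods: -141.58 + 552.98 = 411.40
Services: -33.04 + 41.32 - 152.51 - 32.57 + 99.34 + 72.88 + 31.19 = 26.61
Trade balance = 411.40 + 26.61 = 438.01
(Excluded from the trade balance — primary income: profits repatriated by foreign-owned firms operating domestically 47.44, compensation paid to foreign seasonal workers 24.09, reinvested earnings on direct investment abroad 29.94, dividends paid to foreign shareholders of resident firms 49.78, compensation earned by residents employed abroad 29.44; secondary income: official development assistance provided to other countries 14.92; capital account: debt forgiveness received from foreign official creditors 26.32, acquisition of foreign patents and trademarks (non-produced assets) 17.46; financial account: acquisition of a foreign subsidiary by a resident firm (outward FDI) 123.50, borrowing by resident firms from foreign banks 117.53, foreign purchases of domestic corporate bonds 60.03.)

438.01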